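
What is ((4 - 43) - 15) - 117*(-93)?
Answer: 10827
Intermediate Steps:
((4 - 43) - 15) - 117*(-93) = (-39 - 15) + 10881 = -54 + 10881 = 10827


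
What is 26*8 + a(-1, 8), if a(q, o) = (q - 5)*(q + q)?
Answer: 220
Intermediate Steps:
a(q, o) = 2*q*(-5 + q) (a(q, o) = (-5 + q)*(2*q) = 2*q*(-5 + q))
26*8 + a(-1, 8) = 26*8 + 2*(-1)*(-5 - 1) = 208 + 2*(-1)*(-6) = 208 + 12 = 220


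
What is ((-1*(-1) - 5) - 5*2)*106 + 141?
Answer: -1343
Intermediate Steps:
((-1*(-1) - 5) - 5*2)*106 + 141 = ((1 - 5) - 10)*106 + 141 = (-4 - 10)*106 + 141 = -14*106 + 141 = -1484 + 141 = -1343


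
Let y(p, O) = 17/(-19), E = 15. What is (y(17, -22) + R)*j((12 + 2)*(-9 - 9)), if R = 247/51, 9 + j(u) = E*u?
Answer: -4832238/323 ≈ -14960.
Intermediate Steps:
j(u) = -9 + 15*u
y(p, O) = -17/19 (y(p, O) = 17*(-1/19) = -17/19)
R = 247/51 (R = 247*(1/51) = 247/51 ≈ 4.8431)
(y(17, -22) + R)*j((12 + 2)*(-9 - 9)) = (-17/19 + 247/51)*(-9 + 15*((12 + 2)*(-9 - 9))) = 3826*(-9 + 15*(14*(-18)))/969 = 3826*(-9 + 15*(-252))/969 = 3826*(-9 - 3780)/969 = (3826/969)*(-3789) = -4832238/323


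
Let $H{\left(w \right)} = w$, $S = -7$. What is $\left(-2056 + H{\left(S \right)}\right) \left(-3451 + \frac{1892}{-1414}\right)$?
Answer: $\frac{5035376589}{707} \approx 7.1222 \cdot 10^{6}$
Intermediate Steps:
$\left(-2056 + H{\left(S \right)}\right) \left(-3451 + \frac{1892}{-1414}\right) = \left(-2056 - 7\right) \left(-3451 + \frac{1892}{-1414}\right) = - 2063 \left(-3451 + 1892 \left(- \frac{1}{1414}\right)\right) = - 2063 \left(-3451 - \frac{946}{707}\right) = \left(-2063\right) \left(- \frac{2440803}{707}\right) = \frac{5035376589}{707}$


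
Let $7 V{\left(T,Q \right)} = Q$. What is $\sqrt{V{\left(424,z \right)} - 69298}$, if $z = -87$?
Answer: $\frac{i \sqrt{3396211}}{7} \approx 263.27 i$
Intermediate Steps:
$V{\left(T,Q \right)} = \frac{Q}{7}$
$\sqrt{V{\left(424,z \right)} - 69298} = \sqrt{\frac{1}{7} \left(-87\right) - 69298} = \sqrt{- \frac{87}{7} - 69298} = \sqrt{- \frac{485173}{7}} = \frac{i \sqrt{3396211}}{7}$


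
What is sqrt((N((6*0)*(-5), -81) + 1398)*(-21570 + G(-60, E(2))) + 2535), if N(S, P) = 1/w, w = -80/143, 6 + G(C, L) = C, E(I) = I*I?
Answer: I*sqrt(3020591865)/10 ≈ 5496.0*I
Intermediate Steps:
E(I) = I**2
G(C, L) = -6 + C
w = -80/143 (w = -80*1/143 = -80/143 ≈ -0.55944)
N(S, P) = -143/80 (N(S, P) = 1/(-80/143) = -143/80)
sqrt((N((6*0)*(-5), -81) + 1398)*(-21570 + G(-60, E(2))) + 2535) = sqrt((-143/80 + 1398)*(-21570 + (-6 - 60)) + 2535) = sqrt(111697*(-21570 - 66)/80 + 2535) = sqrt((111697/80)*(-21636) + 2535) = sqrt(-604169073/20 + 2535) = sqrt(-604118373/20) = I*sqrt(3020591865)/10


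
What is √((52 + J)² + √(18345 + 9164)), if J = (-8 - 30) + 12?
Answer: √(676 + √27509) ≈ 29.015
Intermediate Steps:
J = -26 (J = -38 + 12 = -26)
√((52 + J)² + √(18345 + 9164)) = √((52 - 26)² + √(18345 + 9164)) = √(26² + √27509) = √(676 + √27509)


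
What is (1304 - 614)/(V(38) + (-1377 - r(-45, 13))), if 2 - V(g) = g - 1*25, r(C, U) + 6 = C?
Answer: -690/1337 ≈ -0.51608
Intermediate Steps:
r(C, U) = -6 + C
V(g) = 27 - g (V(g) = 2 - (g - 1*25) = 2 - (g - 25) = 2 - (-25 + g) = 2 + (25 - g) = 27 - g)
(1304 - 614)/(V(38) + (-1377 - r(-45, 13))) = (1304 - 614)/((27 - 1*38) + (-1377 - (-6 - 45))) = 690/((27 - 38) + (-1377 - 1*(-51))) = 690/(-11 + (-1377 + 51)) = 690/(-11 - 1326) = 690/(-1337) = 690*(-1/1337) = -690/1337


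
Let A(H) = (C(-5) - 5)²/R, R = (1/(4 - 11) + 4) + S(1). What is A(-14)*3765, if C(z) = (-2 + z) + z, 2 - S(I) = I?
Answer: 448035/2 ≈ 2.2402e+5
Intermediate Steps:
S(I) = 2 - I
C(z) = -2 + 2*z
R = 34/7 (R = (1/(4 - 11) + 4) + (2 - 1*1) = (1/(-7) + 4) + (2 - 1) = (-⅐ + 4) + 1 = 27/7 + 1 = 34/7 ≈ 4.8571)
A(H) = 119/2 (A(H) = ((-2 + 2*(-5)) - 5)²/(34/7) = ((-2 - 10) - 5)²*(7/34) = (-12 - 5)²*(7/34) = (-17)²*(7/34) = 289*(7/34) = 119/2)
A(-14)*3765 = (119/2)*3765 = 448035/2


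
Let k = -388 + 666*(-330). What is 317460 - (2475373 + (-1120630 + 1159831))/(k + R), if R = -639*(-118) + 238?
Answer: 22942186727/72264 ≈ 3.1748e+5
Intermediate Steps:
k = -220168 (k = -388 - 219780 = -220168)
R = 75640 (R = 75402 + 238 = 75640)
317460 - (2475373 + (-1120630 + 1159831))/(k + R) = 317460 - (2475373 + (-1120630 + 1159831))/(-220168 + 75640) = 317460 - (2475373 + 39201)/(-144528) = 317460 - 2514574*(-1)/144528 = 317460 - 1*(-1257287/72264) = 317460 + 1257287/72264 = 22942186727/72264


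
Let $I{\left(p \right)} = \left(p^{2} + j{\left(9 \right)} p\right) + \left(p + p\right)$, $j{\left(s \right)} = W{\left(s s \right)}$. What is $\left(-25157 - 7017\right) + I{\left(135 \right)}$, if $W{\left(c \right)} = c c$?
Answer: $872056$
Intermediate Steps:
$W{\left(c \right)} = c^{2}$
$j{\left(s \right)} = s^{4}$ ($j{\left(s \right)} = \left(s s\right)^{2} = \left(s^{2}\right)^{2} = s^{4}$)
$I{\left(p \right)} = p^{2} + 6563 p$ ($I{\left(p \right)} = \left(p^{2} + 9^{4} p\right) + \left(p + p\right) = \left(p^{2} + 6561 p\right) + 2 p = p^{2} + 6563 p$)
$\left(-25157 - 7017\right) + I{\left(135 \right)} = \left(-25157 - 7017\right) + 135 \left(6563 + 135\right) = -32174 + 135 \cdot 6698 = -32174 + 904230 = 872056$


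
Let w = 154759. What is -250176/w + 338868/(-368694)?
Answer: -8037847942/3169928597 ≈ -2.5357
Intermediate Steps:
-250176/w + 338868/(-368694) = -250176/154759 + 338868/(-368694) = -250176*1/154759 + 338868*(-1/368694) = -250176/154759 - 18826/20483 = -8037847942/3169928597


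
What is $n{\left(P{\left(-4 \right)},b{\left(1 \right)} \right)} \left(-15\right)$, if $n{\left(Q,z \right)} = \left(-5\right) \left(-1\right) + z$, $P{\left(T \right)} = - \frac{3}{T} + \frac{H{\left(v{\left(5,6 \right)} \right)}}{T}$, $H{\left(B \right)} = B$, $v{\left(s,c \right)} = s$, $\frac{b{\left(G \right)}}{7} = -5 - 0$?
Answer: $450$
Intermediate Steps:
$b{\left(G \right)} = -35$ ($b{\left(G \right)} = 7 \left(-5 - 0\right) = 7 \left(-5 + 0\right) = 7 \left(-5\right) = -35$)
$P{\left(T \right)} = \frac{2}{T}$ ($P{\left(T \right)} = - \frac{3}{T} + \frac{5}{T} = \frac{2}{T}$)
$n{\left(Q,z \right)} = 5 + z$
$n{\left(P{\left(-4 \right)},b{\left(1 \right)} \right)} \left(-15\right) = \left(5 - 35\right) \left(-15\right) = \left(-30\right) \left(-15\right) = 450$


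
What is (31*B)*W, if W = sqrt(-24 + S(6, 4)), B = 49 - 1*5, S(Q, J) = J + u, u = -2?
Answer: 1364*I*sqrt(22) ≈ 6397.7*I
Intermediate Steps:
S(Q, J) = -2 + J (S(Q, J) = J - 2 = -2 + J)
B = 44 (B = 49 - 5 = 44)
W = I*sqrt(22) (W = sqrt(-24 + (-2 + 4)) = sqrt(-24 + 2) = sqrt(-22) = I*sqrt(22) ≈ 4.6904*I)
(31*B)*W = (31*44)*(I*sqrt(22)) = 1364*(I*sqrt(22)) = 1364*I*sqrt(22)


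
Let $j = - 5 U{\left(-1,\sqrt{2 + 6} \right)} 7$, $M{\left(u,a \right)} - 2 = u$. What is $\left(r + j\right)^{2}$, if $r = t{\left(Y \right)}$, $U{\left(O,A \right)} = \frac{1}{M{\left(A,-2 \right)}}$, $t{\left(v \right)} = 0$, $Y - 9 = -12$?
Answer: $\frac{3675}{4} - \frac{1225 \sqrt{2}}{2} \approx 52.544$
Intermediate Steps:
$Y = -3$ ($Y = 9 - 12 = -3$)
$M{\left(u,a \right)} = 2 + u$
$U{\left(O,A \right)} = \frac{1}{2 + A}$
$r = 0$
$j = - \frac{35}{2 + 2 \sqrt{2}}$ ($j = - \frac{5}{2 + \sqrt{2 + 6}} \cdot 7 = - \frac{5}{2 + \sqrt{8}} \cdot 7 = - \frac{5}{2 + 2 \sqrt{2}} \cdot 7 = - \frac{35}{2 + 2 \sqrt{2}} \approx -7.2487$)
$\left(r + j\right)^{2} = \left(0 + \left(\frac{35}{2} - \frac{35 \sqrt{2}}{2}\right)\right)^{2} = \left(\frac{35}{2} - \frac{35 \sqrt{2}}{2}\right)^{2}$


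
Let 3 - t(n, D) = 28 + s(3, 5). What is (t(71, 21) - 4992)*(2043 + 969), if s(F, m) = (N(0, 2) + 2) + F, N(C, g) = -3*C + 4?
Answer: -15138312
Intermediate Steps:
N(C, g) = 4 - 3*C
s(F, m) = 6 + F (s(F, m) = ((4 - 3*0) + 2) + F = ((4 + 0) + 2) + F = (4 + 2) + F = 6 + F)
t(n, D) = -34 (t(n, D) = 3 - (28 + (6 + 3)) = 3 - (28 + 9) = 3 - 1*37 = 3 - 37 = -34)
(t(71, 21) - 4992)*(2043 + 969) = (-34 - 4992)*(2043 + 969) = -5026*3012 = -15138312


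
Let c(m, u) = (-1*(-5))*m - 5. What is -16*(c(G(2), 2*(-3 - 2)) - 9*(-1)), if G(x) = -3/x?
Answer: 56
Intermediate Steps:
c(m, u) = -5 + 5*m (c(m, u) = 5*m - 5 = -5 + 5*m)
-16*(c(G(2), 2*(-3 - 2)) - 9*(-1)) = -16*((-5 + 5*(-3/2)) - 9*(-1)) = -16*((-5 + 5*(-3*½)) + 9) = -16*((-5 + 5*(-3/2)) + 9) = -16*((-5 - 15/2) + 9) = -16*(-25/2 + 9) = -16*(-7/2) = 56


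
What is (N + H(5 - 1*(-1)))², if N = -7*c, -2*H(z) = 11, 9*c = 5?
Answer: 28561/324 ≈ 88.151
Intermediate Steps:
c = 5/9 (c = (⅑)*5 = 5/9 ≈ 0.55556)
H(z) = -11/2 (H(z) = -½*11 = -11/2)
N = -35/9 (N = -7*5/9 = -35/9 ≈ -3.8889)
(N + H(5 - 1*(-1)))² = (-35/9 - 11/2)² = (-169/18)² = 28561/324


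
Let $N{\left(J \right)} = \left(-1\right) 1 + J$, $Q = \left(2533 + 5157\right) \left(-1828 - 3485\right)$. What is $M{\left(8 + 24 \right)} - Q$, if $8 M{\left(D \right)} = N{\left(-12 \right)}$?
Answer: $\frac{326855747}{8} \approx 4.0857 \cdot 10^{7}$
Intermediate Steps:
$Q = -40856970$ ($Q = 7690 \left(-5313\right) = -40856970$)
$N{\left(J \right)} = -1 + J$
$M{\left(D \right)} = - \frac{13}{8}$ ($M{\left(D \right)} = \frac{-1 - 12}{8} = \frac{1}{8} \left(-13\right) = - \frac{13}{8}$)
$M{\left(8 + 24 \right)} - Q = - \frac{13}{8} - -40856970 = - \frac{13}{8} + 40856970 = \frac{326855747}{8}$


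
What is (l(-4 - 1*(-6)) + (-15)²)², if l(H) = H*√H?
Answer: 50633 + 900*√2 ≈ 51906.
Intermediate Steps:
l(H) = H^(3/2)
(l(-4 - 1*(-6)) + (-15)²)² = ((-4 - 1*(-6))^(3/2) + (-15)²)² = ((-4 + 6)^(3/2) + 225)² = (2^(3/2) + 225)² = (2*√2 + 225)² = (225 + 2*√2)²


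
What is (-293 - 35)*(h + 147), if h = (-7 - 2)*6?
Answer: -30504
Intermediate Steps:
h = -54 (h = -9*6 = -54)
(-293 - 35)*(h + 147) = (-293 - 35)*(-54 + 147) = -328*93 = -30504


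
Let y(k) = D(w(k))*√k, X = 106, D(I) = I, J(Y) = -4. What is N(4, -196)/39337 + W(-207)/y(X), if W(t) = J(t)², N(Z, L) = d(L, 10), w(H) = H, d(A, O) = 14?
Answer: 14/39337 + 4*√106/2809 ≈ 0.015017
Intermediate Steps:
N(Z, L) = 14
W(t) = 16 (W(t) = (-4)² = 16)
y(k) = k^(3/2) (y(k) = k*√k = k^(3/2))
N(4, -196)/39337 + W(-207)/y(X) = 14/39337 + 16/(106^(3/2)) = 14*(1/39337) + 16/((106*√106)) = 14/39337 + 16*(√106/11236) = 14/39337 + 4*√106/2809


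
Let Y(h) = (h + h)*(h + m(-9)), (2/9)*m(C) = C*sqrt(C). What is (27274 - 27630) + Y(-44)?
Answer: 3516 + 10692*I ≈ 3516.0 + 10692.0*I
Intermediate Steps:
m(C) = 9*C**(3/2)/2 (m(C) = 9*(C*sqrt(C))/2 = 9*C**(3/2)/2)
Y(h) = 2*h*(h - 243*I/2) (Y(h) = (h + h)*(h + 9*(-9)**(3/2)/2) = (2*h)*(h + 9*(-27*I)/2) = (2*h)*(h - 243*I/2) = 2*h*(h - 243*I/2))
(27274 - 27630) + Y(-44) = (27274 - 27630) - 44*(-243*I + 2*(-44)) = -356 - 44*(-243*I - 88) = -356 - 44*(-88 - 243*I) = -356 + (3872 + 10692*I) = 3516 + 10692*I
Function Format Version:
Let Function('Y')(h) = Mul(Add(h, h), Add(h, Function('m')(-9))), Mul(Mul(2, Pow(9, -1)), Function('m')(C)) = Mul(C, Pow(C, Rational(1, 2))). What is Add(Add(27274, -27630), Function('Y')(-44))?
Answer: Add(3516, Mul(10692, I)) ≈ Add(3516.0, Mul(10692., I))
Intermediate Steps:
Function('m')(C) = Mul(Rational(9, 2), Pow(C, Rational(3, 2))) (Function('m')(C) = Mul(Rational(9, 2), Mul(C, Pow(C, Rational(1, 2)))) = Mul(Rational(9, 2), Pow(C, Rational(3, 2))))
Function('Y')(h) = Mul(2, h, Add(h, Mul(Rational(-243, 2), I))) (Function('Y')(h) = Mul(Add(h, h), Add(h, Mul(Rational(9, 2), Pow(-9, Rational(3, 2))))) = Mul(Mul(2, h), Add(h, Mul(Rational(9, 2), Mul(-27, I)))) = Mul(Mul(2, h), Add(h, Mul(Rational(-243, 2), I))) = Mul(2, h, Add(h, Mul(Rational(-243, 2), I))))
Add(Add(27274, -27630), Function('Y')(-44)) = Add(Add(27274, -27630), Mul(-44, Add(Mul(-243, I), Mul(2, -44)))) = Add(-356, Mul(-44, Add(Mul(-243, I), -88))) = Add(-356, Mul(-44, Add(-88, Mul(-243, I)))) = Add(-356, Add(3872, Mul(10692, I))) = Add(3516, Mul(10692, I))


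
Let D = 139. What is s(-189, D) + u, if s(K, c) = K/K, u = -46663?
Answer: -46662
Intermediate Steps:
s(K, c) = 1
s(-189, D) + u = 1 - 46663 = -46662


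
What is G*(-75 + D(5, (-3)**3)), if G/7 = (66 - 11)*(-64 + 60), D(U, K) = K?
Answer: 157080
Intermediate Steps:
G = -1540 (G = 7*((66 - 11)*(-64 + 60)) = 7*(55*(-4)) = 7*(-220) = -1540)
G*(-75 + D(5, (-3)**3)) = -1540*(-75 + (-3)**3) = -1540*(-75 - 27) = -1540*(-102) = 157080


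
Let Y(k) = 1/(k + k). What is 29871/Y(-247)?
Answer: -14756274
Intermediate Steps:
Y(k) = 1/(2*k)
29871/Y(-247) = 29871/(((1/2)/(-247))) = 29871/(((1/2)*(-1/247))) = 29871/(-1/494) = 29871*(-494) = -14756274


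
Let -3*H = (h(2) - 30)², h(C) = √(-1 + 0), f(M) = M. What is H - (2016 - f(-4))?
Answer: -6959/3 + 20*I ≈ -2319.7 + 20.0*I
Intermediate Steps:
h(C) = I (h(C) = √(-1) = I)
H = -(-30 + I)²/3 (H = -(I - 30)²/3 = -(-30 + I)²/3 ≈ -299.67 + 20.0*I)
H - (2016 - f(-4)) = (-899/3 + 20*I) - (2016 - 1*(-4)) = (-899/3 + 20*I) - (2016 + 4) = (-899/3 + 20*I) - 1*2020 = (-899/3 + 20*I) - 2020 = -6959/3 + 20*I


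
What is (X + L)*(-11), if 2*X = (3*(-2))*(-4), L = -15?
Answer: 33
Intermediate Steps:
X = 12 (X = ((3*(-2))*(-4))/2 = (-6*(-4))/2 = (½)*24 = 12)
(X + L)*(-11) = (12 - 15)*(-11) = -3*(-11) = 33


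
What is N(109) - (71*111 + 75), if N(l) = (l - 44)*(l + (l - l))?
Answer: -871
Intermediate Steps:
N(l) = l*(-44 + l) (N(l) = (-44 + l)*(l + 0) = (-44 + l)*l = l*(-44 + l))
N(109) - (71*111 + 75) = 109*(-44 + 109) - (71*111 + 75) = 109*65 - (7881 + 75) = 7085 - 1*7956 = 7085 - 7956 = -871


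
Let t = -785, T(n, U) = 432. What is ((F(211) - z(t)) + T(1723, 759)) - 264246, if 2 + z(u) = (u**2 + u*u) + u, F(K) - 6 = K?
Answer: -1495260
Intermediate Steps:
F(K) = 6 + K
z(u) = -2 + u + 2*u**2 (z(u) = -2 + ((u**2 + u*u) + u) = -2 + ((u**2 + u**2) + u) = -2 + (2*u**2 + u) = -2 + (u + 2*u**2) = -2 + u + 2*u**2)
((F(211) - z(t)) + T(1723, 759)) - 264246 = (((6 + 211) - (-2 - 785 + 2*(-785)**2)) + 432) - 264246 = ((217 - (-2 - 785 + 2*616225)) + 432) - 264246 = ((217 - (-2 - 785 + 1232450)) + 432) - 264246 = ((217 - 1*1231663) + 432) - 264246 = ((217 - 1231663) + 432) - 264246 = (-1231446 + 432) - 264246 = -1231014 - 264246 = -1495260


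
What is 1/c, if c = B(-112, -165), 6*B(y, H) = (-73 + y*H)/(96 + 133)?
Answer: 1374/18407 ≈ 0.074646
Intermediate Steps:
B(y, H) = -73/1374 + H*y/1374 (B(y, H) = ((-73 + y*H)/(96 + 133))/6 = ((-73 + H*y)/229)/6 = ((-73 + H*y)*(1/229))/6 = (-73/229 + H*y/229)/6 = -73/1374 + H*y/1374)
c = 18407/1374 (c = -73/1374 + (1/1374)*(-165)*(-112) = -73/1374 + 3080/229 = 18407/1374 ≈ 13.397)
1/c = 1/(18407/1374) = 1374/18407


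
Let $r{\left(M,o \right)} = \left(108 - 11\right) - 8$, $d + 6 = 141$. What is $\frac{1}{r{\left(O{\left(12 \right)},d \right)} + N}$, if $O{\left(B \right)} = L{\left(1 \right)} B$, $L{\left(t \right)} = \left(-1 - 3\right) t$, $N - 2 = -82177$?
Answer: $- \frac{1}{82086} \approx -1.2182 \cdot 10^{-5}$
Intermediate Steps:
$N = -82175$ ($N = 2 - 82177 = -82175$)
$d = 135$ ($d = -6 + 141 = 135$)
$L{\left(t \right)} = - 4 t$
$O{\left(B \right)} = - 4 B$ ($O{\left(B \right)} = \left(-4\right) 1 B = - 4 B$)
$r{\left(M,o \right)} = 89$ ($r{\left(M,o \right)} = 97 - 8 = 89$)
$\frac{1}{r{\left(O{\left(12 \right)},d \right)} + N} = \frac{1}{89 - 82175} = \frac{1}{-82086} = - \frac{1}{82086}$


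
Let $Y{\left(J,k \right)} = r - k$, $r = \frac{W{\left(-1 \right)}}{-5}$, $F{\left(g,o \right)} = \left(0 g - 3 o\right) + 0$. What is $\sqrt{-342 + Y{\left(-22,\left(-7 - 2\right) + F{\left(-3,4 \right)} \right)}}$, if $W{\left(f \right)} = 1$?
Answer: $\frac{i \sqrt{8030}}{5} \approx 17.922 i$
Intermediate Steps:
$F{\left(g,o \right)} = - 3 o$ ($F{\left(g,o \right)} = \left(0 - 3 o\right) + 0 = - 3 o + 0 = - 3 o$)
$r = - \frac{1}{5}$ ($r = 1 \frac{1}{-5} = 1 \left(- \frac{1}{5}\right) = - \frac{1}{5} \approx -0.2$)
$Y{\left(J,k \right)} = - \frac{1}{5} - k$
$\sqrt{-342 + Y{\left(-22,\left(-7 - 2\right) + F{\left(-3,4 \right)} \right)}} = \sqrt{-342 - \left(- \frac{44}{5} - 12\right)} = \sqrt{-342 - - \frac{104}{5}} = \sqrt{-342 + \left(- \frac{1}{5} + 21\right)} = \sqrt{-342 + \frac{104}{5}} = \sqrt{- \frac{1606}{5}} = \frac{i \sqrt{8030}}{5}$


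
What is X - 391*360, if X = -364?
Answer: -141124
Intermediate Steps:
X - 391*360 = -364 - 391*360 = -364 - 140760 = -141124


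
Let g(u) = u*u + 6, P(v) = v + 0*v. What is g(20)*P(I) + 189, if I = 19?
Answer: 7903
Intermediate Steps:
P(v) = v (P(v) = v + 0 = v)
g(u) = 6 + u² (g(u) = u² + 6 = 6 + u²)
g(20)*P(I) + 189 = (6 + 20²)*19 + 189 = (6 + 400)*19 + 189 = 406*19 + 189 = 7714 + 189 = 7903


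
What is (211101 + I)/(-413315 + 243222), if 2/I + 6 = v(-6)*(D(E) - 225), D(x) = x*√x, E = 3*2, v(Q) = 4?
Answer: -14379144464/11585884695 + 4*√6/11585884695 ≈ -1.2411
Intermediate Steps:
E = 6
D(x) = x^(3/2)
I = 2/(-906 + 24*√6) (I = 2/(-6 + 4*(6^(3/2) - 225)) = 2/(-6 + 4*(6*√6 - 225)) = 2/(-6 + 4*(-225 + 6*√6)) = 2/(-6 + (-900 + 24*√6)) = 2/(-906 + 24*√6) ≈ -0.0023607)
(211101 + I)/(-413315 + 243222) = (211101 + (-151/68115 - 4*√6/68115))/(-413315 + 243222) = (14379144464/68115 - 4*√6/68115)/(-170093) = (14379144464/68115 - 4*√6/68115)*(-1/170093) = -14379144464/11585884695 + 4*√6/11585884695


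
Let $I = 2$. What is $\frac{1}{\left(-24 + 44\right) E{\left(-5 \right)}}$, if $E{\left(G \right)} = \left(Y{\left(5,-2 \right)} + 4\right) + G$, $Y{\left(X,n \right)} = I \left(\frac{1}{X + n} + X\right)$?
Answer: $\frac{3}{580} \approx 0.0051724$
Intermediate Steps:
$Y{\left(X,n \right)} = 2 X + \frac{2}{X + n}$ ($Y{\left(X,n \right)} = 2 \left(\frac{1}{X + n} + X\right) = 2 \left(X + \frac{1}{X + n}\right) = 2 X + \frac{2}{X + n}$)
$E{\left(G \right)} = \frac{44}{3} + G$ ($E{\left(G \right)} = \left(\frac{2 \left(1 + 5^{2} + 5 \left(-2\right)\right)}{5 - 2} + 4\right) + G = \left(\frac{2 \left(1 + 25 - 10\right)}{3} + 4\right) + G = \left(2 \cdot \frac{1}{3} \cdot 16 + 4\right) + G = \left(\frac{32}{3} + 4\right) + G = \frac{44}{3} + G$)
$\frac{1}{\left(-24 + 44\right) E{\left(-5 \right)}} = \frac{1}{\left(-24 + 44\right) \left(\frac{44}{3} - 5\right)} = \frac{1}{20 \cdot \frac{29}{3}} = \frac{1}{\frac{580}{3}} = \frac{3}{580}$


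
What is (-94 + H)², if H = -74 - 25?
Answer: 37249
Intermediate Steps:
H = -99
(-94 + H)² = (-94 - 99)² = (-193)² = 37249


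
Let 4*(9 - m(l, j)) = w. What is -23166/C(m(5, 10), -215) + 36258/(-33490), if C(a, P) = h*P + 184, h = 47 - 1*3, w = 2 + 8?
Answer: 36625011/25887770 ≈ 1.4148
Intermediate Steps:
w = 10
m(l, j) = 13/2 (m(l, j) = 9 - ¼*10 = 9 - 5/2 = 13/2)
h = 44 (h = 47 - 3 = 44)
C(a, P) = 184 + 44*P (C(a, P) = 44*P + 184 = 184 + 44*P)
-23166/C(m(5, 10), -215) + 36258/(-33490) = -23166/(184 + 44*(-215)) + 36258/(-33490) = -23166/(184 - 9460) + 36258*(-1/33490) = -23166/(-9276) - 18129/16745 = -23166*(-1/9276) - 18129/16745 = 3861/1546 - 18129/16745 = 36625011/25887770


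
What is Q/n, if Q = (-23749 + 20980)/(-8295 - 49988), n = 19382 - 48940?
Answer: -2769/1722728914 ≈ -1.6073e-6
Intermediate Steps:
n = -29558
Q = 2769/58283 (Q = -2769/(-58283) = -2769*(-1/58283) = 2769/58283 ≈ 0.047510)
Q/n = (2769/58283)/(-29558) = (2769/58283)*(-1/29558) = -2769/1722728914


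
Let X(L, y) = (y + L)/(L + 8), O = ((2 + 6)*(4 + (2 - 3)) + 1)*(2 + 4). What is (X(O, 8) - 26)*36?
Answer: -900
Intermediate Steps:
O = 150 (O = (8*(4 - 1) + 1)*6 = (8*3 + 1)*6 = (24 + 1)*6 = 25*6 = 150)
X(L, y) = (L + y)/(8 + L)
(X(O, 8) - 26)*36 = ((150 + 8)/(8 + 150) - 26)*36 = (158/158 - 26)*36 = ((1/158)*158 - 26)*36 = (1 - 26)*36 = -25*36 = -900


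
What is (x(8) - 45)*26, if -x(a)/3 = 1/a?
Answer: -4719/4 ≈ -1179.8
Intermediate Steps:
x(a) = -3/a
(x(8) - 45)*26 = (-3/8 - 45)*26 = -363/8*26 = -4719/4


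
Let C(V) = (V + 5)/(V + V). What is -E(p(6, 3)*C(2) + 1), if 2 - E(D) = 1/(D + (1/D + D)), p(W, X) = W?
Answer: -1039/531 ≈ -1.9567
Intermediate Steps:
C(V) = (5 + V)/(2*V) (C(V) = (5 + V)/((2*V)) = (5 + V)*(1/(2*V)) = (5 + V)/(2*V))
E(D) = 2 - 1/(1/D + 2*D) (E(D) = 2 - 1/(D + (1/D + D)) = 2 - 1/(D + (D + 1/D)) = 2 - 1/(1/D + 2*D))
-E(p(6, 3)*C(2) + 1) = -(2 - (6*((½)*(5 + 2)/2) + 1) + 4*(6*((½)*(5 + 2)/2) + 1)²)/(1 + 2*(6*((½)*(5 + 2)/2) + 1)²) = -(2 - (6*((½)*(½)*7) + 1) + 4*(6*((½)*(½)*7) + 1)²)/(1 + 2*(6*((½)*(½)*7) + 1)²) = -(2 - (6*(7/4) + 1) + 4*(6*(7/4) + 1)²)/(1 + 2*(6*(7/4) + 1)²) = -(2 - (21/2 + 1) + 4*(21/2 + 1)²)/(1 + 2*(21/2 + 1)²) = -(2 - 1*23/2 + 4*(23/2)²)/(1 + 2*(23/2)²) = -(2 - 23/2 + 4*(529/4))/(1 + 2*(529/4)) = -(2 - 23/2 + 529)/(1 + 529/2) = -1039/(531/2*2) = -2*1039/(531*2) = -1*1039/531 = -1039/531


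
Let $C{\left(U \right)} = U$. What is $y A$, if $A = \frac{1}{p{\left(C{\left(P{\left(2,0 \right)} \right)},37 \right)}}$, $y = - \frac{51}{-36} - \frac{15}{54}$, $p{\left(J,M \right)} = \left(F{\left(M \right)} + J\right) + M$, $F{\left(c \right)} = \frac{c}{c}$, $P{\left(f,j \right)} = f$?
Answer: $\frac{41}{1440} \approx 0.028472$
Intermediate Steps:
$F{\left(c \right)} = 1$
$p{\left(J,M \right)} = 1 + J + M$ ($p{\left(J,M \right)} = \left(1 + J\right) + M = 1 + J + M$)
$y = \frac{41}{36}$ ($y = \left(-51\right) \left(- \frac{1}{36}\right) - \frac{5}{18} = \frac{17}{12} - \frac{5}{18} = \frac{41}{36} \approx 1.1389$)
$A = \frac{1}{40}$ ($A = \frac{1}{1 + 2 + 37} = \frac{1}{40} \approx 0.025$)
$y A = \frac{41}{36} \cdot \frac{1}{40} = \frac{41}{1440}$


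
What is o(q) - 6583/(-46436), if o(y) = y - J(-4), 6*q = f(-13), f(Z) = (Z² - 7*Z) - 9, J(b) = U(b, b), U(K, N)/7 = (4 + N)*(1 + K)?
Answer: 5847467/139308 ≈ 41.975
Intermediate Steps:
U(K, N) = 7*(1 + K)*(4 + N) (U(K, N) = 7*((4 + N)*(1 + K)) = 7*((1 + K)*(4 + N)) = 7*(1 + K)*(4 + N))
J(b) = 28 + 7*b² + 35*b (J(b) = 28 + 7*b + 28*b + 7*b*b = 28 + 7*b + 28*b + 7*b² = 28 + 7*b² + 35*b)
f(Z) = -9 + Z² - 7*Z
q = 251/6 (q = (-9 + (-13)² - 7*(-13))/6 = (-9 + 169 + 91)/6 = (⅙)*251 = 251/6 ≈ 41.833)
o(y) = y (o(y) = y - (28 + 7*(-4)² + 35*(-4)) = y - (28 + 7*16 - 140) = y - (28 + 112 - 140) = y - 1*0 = y + 0 = y)
o(q) - 6583/(-46436) = 251/6 - 6583/(-46436) = 251/6 - 6583*(-1)/46436 = 251/6 - 1*(-6583/46436) = 251/6 + 6583/46436 = 5847467/139308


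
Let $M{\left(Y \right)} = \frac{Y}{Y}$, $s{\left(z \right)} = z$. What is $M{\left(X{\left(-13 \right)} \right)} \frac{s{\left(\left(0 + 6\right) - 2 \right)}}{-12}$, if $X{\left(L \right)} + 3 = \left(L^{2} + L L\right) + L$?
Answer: $- \frac{1}{3} \approx -0.33333$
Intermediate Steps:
$X{\left(L \right)} = -3 + L + 2 L^{2}$ ($X{\left(L \right)} = -3 + \left(\left(L^{2} + L L\right) + L\right) = -3 + \left(\left(L^{2} + L^{2}\right) + L\right) = -3 + \left(2 L^{2} + L\right) = -3 + \left(L + 2 L^{2}\right) = -3 + L + 2 L^{2}$)
$M{\left(Y \right)} = 1$
$M{\left(X{\left(-13 \right)} \right)} \frac{s{\left(\left(0 + 6\right) - 2 \right)}}{-12} = 1 \frac{\left(0 + 6\right) - 2}{-12} = 1 \left(6 - 2\right) \left(- \frac{1}{12}\right) = 1 \cdot 4 \left(- \frac{1}{12}\right) = 1 \left(- \frac{1}{3}\right) = - \frac{1}{3}$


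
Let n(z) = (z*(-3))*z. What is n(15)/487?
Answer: -675/487 ≈ -1.3860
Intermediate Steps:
n(z) = -3*z² (n(z) = (-3*z)*z = -3*z²)
n(15)/487 = -3*15²/487 = -3*225*(1/487) = -675*1/487 = -675/487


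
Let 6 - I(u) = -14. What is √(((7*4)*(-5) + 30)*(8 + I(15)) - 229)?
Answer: I*√3309 ≈ 57.524*I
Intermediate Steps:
I(u) = 20 (I(u) = 6 - 1*(-14) = 6 + 14 = 20)
√(((7*4)*(-5) + 30)*(8 + I(15)) - 229) = √(((7*4)*(-5) + 30)*(8 + 20) - 229) = √((28*(-5) + 30)*28 - 229) = √((-140 + 30)*28 - 229) = √(-110*28 - 229) = √(-3080 - 229) = √(-3309) = I*√3309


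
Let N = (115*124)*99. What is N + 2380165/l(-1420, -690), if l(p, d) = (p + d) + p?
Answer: 996212407/706 ≈ 1.4111e+6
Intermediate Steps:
l(p, d) = d + 2*p (l(p, d) = (d + p) + p = d + 2*p)
N = 1411740 (N = 14260*99 = 1411740)
N + 2380165/l(-1420, -690) = 1411740 + 2380165/(-690 + 2*(-1420)) = 1411740 + 2380165/(-690 - 2840) = 1411740 + 2380165/(-3530) = 1411740 + 2380165*(-1/3530) = 1411740 - 476033/706 = 996212407/706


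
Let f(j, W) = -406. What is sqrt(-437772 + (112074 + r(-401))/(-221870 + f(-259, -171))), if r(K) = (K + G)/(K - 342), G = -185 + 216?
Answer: I*sqrt(746261902834242415854)/41287767 ≈ 661.64*I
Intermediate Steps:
G = 31
r(K) = (31 + K)/(-342 + K) (r(K) = (K + 31)/(K - 342) = (31 + K)/(-342 + K))
sqrt(-437772 + (112074 + r(-401))/(-221870 + f(-259, -171))) = sqrt(-437772 + (112074 + (31 - 401)/(-342 - 401))/(-221870 - 406)) = sqrt(-437772 + (112074 - 370/(-743))/(-222276)) = sqrt(-437772 + (112074 - 1/743*(-370))*(-1/222276)) = sqrt(-437772 + (112074 + 370/743)*(-1/222276)) = sqrt(-437772 + (83271352/743)*(-1/222276)) = sqrt(-437772 - 20817838/41287767) = sqrt(-18074649152962/41287767) = I*sqrt(746261902834242415854)/41287767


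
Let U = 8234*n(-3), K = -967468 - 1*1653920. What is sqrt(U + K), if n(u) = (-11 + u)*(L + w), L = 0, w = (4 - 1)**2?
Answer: 2*I*sqrt(914718) ≈ 1912.8*I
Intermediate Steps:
w = 9 (w = 3**2 = 9)
n(u) = -99 + 9*u (n(u) = (-11 + u)*(0 + 9) = (-11 + u)*9 = -99 + 9*u)
K = -2621388 (K = -967468 - 1653920 = -2621388)
U = -1037484 (U = 8234*(-99 + 9*(-3)) = 8234*(-99 - 27) = 8234*(-126) = -1037484)
sqrt(U + K) = sqrt(-1037484 - 2621388) = sqrt(-3658872) = 2*I*sqrt(914718)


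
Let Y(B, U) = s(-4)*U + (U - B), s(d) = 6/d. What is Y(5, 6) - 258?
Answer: -266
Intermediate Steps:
Y(B, U) = -B - U/2 (Y(B, U) = (6/(-4))*U + (U - B) = (6*(-¼))*U + (U - B) = -3*U/2 + (U - B) = -B - U/2)
Y(5, 6) - 258 = (-1*5 - ½*6) - 258 = (-5 - 3) - 258 = -8 - 258 = -266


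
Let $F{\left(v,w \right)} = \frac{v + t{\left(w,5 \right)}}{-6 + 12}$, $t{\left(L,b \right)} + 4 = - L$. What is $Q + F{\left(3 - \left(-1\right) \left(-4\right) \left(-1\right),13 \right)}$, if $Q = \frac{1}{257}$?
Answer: $- \frac{1282}{771} \approx -1.6628$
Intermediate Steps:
$Q = \frac{1}{257} \approx 0.0038911$
$t{\left(L,b \right)} = -4 - L$
$F{\left(v,w \right)} = - \frac{2}{3} - \frac{w}{6} + \frac{v}{6}$ ($F{\left(v,w \right)} = \frac{v - \left(4 + w\right)}{-6 + 12} = \frac{-4 + v - w}{6} = \left(-4 + v - w\right) \frac{1}{6} = - \frac{2}{3} - \frac{w}{6} + \frac{v}{6}$)
$Q + F{\left(3 - \left(-1\right) \left(-4\right) \left(-1\right),13 \right)} = \frac{1}{257} - \left(\frac{17}{6} - \frac{3 - \left(-1\right) \left(-4\right) \left(-1\right)}{6}\right) = \frac{1}{257} - \left(\frac{17}{6} - \frac{3 - 4 \left(-1\right)}{6}\right) = \frac{1}{257} - \left(\frac{17}{6} - \frac{3 - -4}{6}\right) = \frac{1}{257} - \left(\frac{17}{6} - \frac{3 + 4}{6}\right) = \frac{1}{257} - \frac{5}{3} = - \frac{1282}{771}$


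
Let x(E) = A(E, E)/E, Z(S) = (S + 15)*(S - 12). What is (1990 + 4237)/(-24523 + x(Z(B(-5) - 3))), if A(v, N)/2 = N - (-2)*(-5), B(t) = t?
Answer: -43589/171646 ≈ -0.25395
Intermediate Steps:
A(v, N) = -20 + 2*N (A(v, N) = 2*(N - (-2)*(-5)) = 2*(N - 1*10) = 2*(N - 10) = 2*(-10 + N) = -20 + 2*N)
Z(S) = (-12 + S)*(15 + S) (Z(S) = (15 + S)*(-12 + S) = (-12 + S)*(15 + S))
x(E) = (-20 + 2*E)/E
(1990 + 4237)/(-24523 + x(Z(B(-5) - 3))) = (1990 + 4237)/(-24523 + (2 - 20/(-180 + (-5 - 3)**2 + 3*(-5 - 3)))) = 6227/(-24523 + (2 - 20/(-180 + (-8)**2 + 3*(-8)))) = 6227/(-24523 + (2 - 20/(-180 + 64 - 24))) = 6227/(-24523 + (2 - 20/(-140))) = 6227/(-24523 + (2 - 20*(-1/140))) = 6227/(-24523 + (2 + 1/7)) = 6227/(-24523 + 15/7) = 6227/(-171646/7) = 6227*(-7/171646) = -43589/171646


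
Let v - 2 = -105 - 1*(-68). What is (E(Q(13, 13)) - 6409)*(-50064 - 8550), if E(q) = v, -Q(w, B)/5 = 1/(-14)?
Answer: 377708616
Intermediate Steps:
v = -35 (v = 2 + (-105 - 1*(-68)) = 2 + (-105 + 68) = 2 - 37 = -35)
Q(w, B) = 5/14 (Q(w, B) = -5/(-14) = -5*(-1/14) = 5/14)
E(q) = -35
(E(Q(13, 13)) - 6409)*(-50064 - 8550) = (-35 - 6409)*(-50064 - 8550) = -6444*(-58614) = 377708616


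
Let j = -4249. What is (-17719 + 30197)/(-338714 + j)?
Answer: -12478/342963 ≈ -0.036383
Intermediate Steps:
(-17719 + 30197)/(-338714 + j) = (-17719 + 30197)/(-338714 - 4249) = 12478/(-342963) = 12478*(-1/342963) = -12478/342963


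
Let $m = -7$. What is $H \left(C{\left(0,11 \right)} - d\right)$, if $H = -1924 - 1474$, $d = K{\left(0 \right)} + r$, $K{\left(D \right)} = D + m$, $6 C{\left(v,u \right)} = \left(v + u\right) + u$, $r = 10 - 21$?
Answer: $- \frac{220870}{3} \approx -73623.0$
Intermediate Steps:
$r = -11$ ($r = 10 - 21 = -11$)
$C{\left(v,u \right)} = \frac{u}{3} + \frac{v}{6}$ ($C{\left(v,u \right)} = \frac{\left(v + u\right) + u}{6} = \frac{\left(u + v\right) + u}{6} = \frac{v + 2 u}{6} = \frac{u}{3} + \frac{v}{6}$)
$K{\left(D \right)} = -7 + D$ ($K{\left(D \right)} = D - 7 = -7 + D$)
$d = -18$ ($d = \left(-7 + 0\right) - 11 = -7 - 11 = -18$)
$H = -3398$
$H \left(C{\left(0,11 \right)} - d\right) = - 3398 \left(\left(\frac{1}{3} \cdot 11 + \frac{1}{6} \cdot 0\right) - -18\right) = - 3398 \left(\left(\frac{11}{3} + 0\right) + 18\right) = - 3398 \left(\frac{11}{3} + 18\right) = \left(-3398\right) \frac{65}{3} = - \frac{220870}{3}$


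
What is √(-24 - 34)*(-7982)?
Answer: -7982*I*√58 ≈ -60789.0*I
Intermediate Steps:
√(-24 - 34)*(-7982) = √(-58)*(-7982) = (I*√58)*(-7982) = -7982*I*√58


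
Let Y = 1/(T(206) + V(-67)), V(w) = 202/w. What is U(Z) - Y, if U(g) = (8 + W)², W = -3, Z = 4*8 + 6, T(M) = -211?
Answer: 358542/14339 ≈ 25.005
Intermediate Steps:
Z = 38 (Z = 32 + 6 = 38)
U(g) = 25 (U(g) = (8 - 3)² = 5² = 25)
Y = -67/14339 (Y = 1/(-211 + 202/(-67)) = 1/(-211 + 202*(-1/67)) = 1/(-211 - 202/67) = 1/(-14339/67) = -67/14339 ≈ -0.0046726)
U(Z) - Y = 25 - 1*(-67/14339) = 25 + 67/14339 = 358542/14339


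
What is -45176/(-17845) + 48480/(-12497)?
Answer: -300561128/223008965 ≈ -1.3478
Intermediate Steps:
-45176/(-17845) + 48480/(-12497) = -45176*(-1/17845) + 48480*(-1/12497) = 45176/17845 - 48480/12497 = -300561128/223008965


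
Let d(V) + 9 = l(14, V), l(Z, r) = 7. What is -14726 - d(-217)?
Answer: -14724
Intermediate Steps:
d(V) = -2 (d(V) = -9 + 7 = -2)
-14726 - d(-217) = -14726 - 1*(-2) = -14726 + 2 = -14724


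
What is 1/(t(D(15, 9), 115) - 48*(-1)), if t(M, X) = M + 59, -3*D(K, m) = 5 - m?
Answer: 3/325 ≈ 0.0092308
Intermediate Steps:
D(K, m) = -5/3 + m/3 (D(K, m) = -(5 - m)/3 = -5/3 + m/3)
t(M, X) = 59 + M
1/(t(D(15, 9), 115) - 48*(-1)) = 1/((59 + (-5/3 + (⅓)*9)) - 48*(-1)) = 1/((59 + (-5/3 + 3)) + 48) = 1/((59 + 4/3) + 48) = 1/(181/3 + 48) = 1/(325/3) = 3/325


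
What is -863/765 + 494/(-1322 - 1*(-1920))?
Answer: -5314/17595 ≈ -0.30202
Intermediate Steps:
-863/765 + 494/(-1322 - 1*(-1920)) = -863*1/765 + 494/(-1322 + 1920) = -863/765 + 494/598 = -863/765 + 494*(1/598) = -863/765 + 19/23 = -5314/17595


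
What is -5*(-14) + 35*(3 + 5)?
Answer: 350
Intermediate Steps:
-5*(-14) + 35*(3 + 5) = 70 + 35*8 = 70 + 280 = 350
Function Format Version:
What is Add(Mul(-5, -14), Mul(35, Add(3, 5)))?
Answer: 350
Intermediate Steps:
Add(Mul(-5, -14), Mul(35, Add(3, 5))) = Add(70, Mul(35, 8)) = Add(70, 280) = 350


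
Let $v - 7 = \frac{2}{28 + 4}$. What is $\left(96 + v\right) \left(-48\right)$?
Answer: $-4947$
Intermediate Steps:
$v = \frac{113}{16}$ ($v = 7 + \frac{2}{28 + 4} = 7 + \frac{2}{32} = 7 + 2 \cdot \frac{1}{32} = 7 + \frac{1}{16} = \frac{113}{16} \approx 7.0625$)
$\left(96 + v\right) \left(-48\right) = \left(96 + \frac{113}{16}\right) \left(-48\right) = \frac{1649}{16} \left(-48\right) = -4947$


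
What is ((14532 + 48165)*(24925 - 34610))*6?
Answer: -3643322670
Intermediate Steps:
((14532 + 48165)*(24925 - 34610))*6 = (62697*(-9685))*6 = -607220445*6 = -3643322670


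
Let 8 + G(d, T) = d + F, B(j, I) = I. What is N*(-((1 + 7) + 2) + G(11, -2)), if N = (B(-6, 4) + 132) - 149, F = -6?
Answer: 169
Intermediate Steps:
G(d, T) = -14 + d (G(d, T) = -8 + (d - 6) = -8 + (-6 + d) = -14 + d)
N = -13 (N = (4 + 132) - 149 = 136 - 149 = -13)
N*(-((1 + 7) + 2) + G(11, -2)) = -13*(-((1 + 7) + 2) + (-14 + 11)) = -13*(-(8 + 2) - 3) = -13*(-1*10 - 3) = -13*(-10 - 3) = -13*(-13) = 169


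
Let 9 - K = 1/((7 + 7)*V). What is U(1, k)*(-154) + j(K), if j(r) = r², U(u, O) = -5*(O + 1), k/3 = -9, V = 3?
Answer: -35173151/1764 ≈ -19939.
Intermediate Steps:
k = -27 (k = 3*(-9) = -27)
U(u, O) = -5 - 5*O (U(u, O) = -5*(1 + O) = -5 - 5*O)
K = 377/42 (K = 9 - 1/((7 + 7)*3) = 9 - 1/(14*3) = 9 - 1*1/42 = 9 - 1/42 = 377/42 ≈ 8.9762)
U(1, k)*(-154) + j(K) = (-5 - 5*(-27))*(-154) + (377/42)² = (-5 + 135)*(-154) + 142129/1764 = 130*(-154) + 142129/1764 = -20020 + 142129/1764 = -35173151/1764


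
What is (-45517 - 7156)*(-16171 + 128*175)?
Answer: -328100117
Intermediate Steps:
(-45517 - 7156)*(-16171 + 128*175) = -52673*(-16171 + 22400) = -52673*6229 = -328100117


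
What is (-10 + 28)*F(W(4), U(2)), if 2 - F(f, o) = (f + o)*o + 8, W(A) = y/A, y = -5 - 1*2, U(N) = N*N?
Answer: -270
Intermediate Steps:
U(N) = N²
y = -7 (y = -5 - 2 = -7)
W(A) = -7/A
F(f, o) = -6 - o*(f + o) (F(f, o) = 2 - ((f + o)*o + 8) = 2 - (o*(f + o) + 8) = 2 - (8 + o*(f + o)) = 2 + (-8 - o*(f + o)) = -6 - o*(f + o))
(-10 + 28)*F(W(4), U(2)) = (-10 + 28)*(-6 - (2²)² - 1*(-7/4)*2²) = 18*(-6 - 1*4² - 1*(-7*¼)*4) = 18*(-6 - 1*16 - 1*(-7/4)*4) = 18*(-6 - 16 + 7) = 18*(-15) = -270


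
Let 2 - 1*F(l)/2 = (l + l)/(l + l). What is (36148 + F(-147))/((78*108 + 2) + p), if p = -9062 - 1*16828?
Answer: -18075/8732 ≈ -2.0700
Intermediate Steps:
p = -25890 (p = -9062 - 16828 = -25890)
F(l) = 2 (F(l) = 4 - 2*(l + l)/(l + l) = 4 - 2*2*l/(2*l) = 4 - 2*2*l*1/(2*l) = 4 - 2*1 = 4 - 2 = 2)
(36148 + F(-147))/((78*108 + 2) + p) = (36148 + 2)/((78*108 + 2) - 25890) = 36150/((8424 + 2) - 25890) = 36150/(8426 - 25890) = 36150/(-17464) = 36150*(-1/17464) = -18075/8732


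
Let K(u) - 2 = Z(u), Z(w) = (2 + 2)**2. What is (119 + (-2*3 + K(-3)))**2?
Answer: 17161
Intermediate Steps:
Z(w) = 16 (Z(w) = 4**2 = 16)
K(u) = 18 (K(u) = 2 + 16 = 18)
(119 + (-2*3 + K(-3)))**2 = (119 + (-2*3 + 18))**2 = (119 + (-6 + 18))**2 = (119 + 12)**2 = 131**2 = 17161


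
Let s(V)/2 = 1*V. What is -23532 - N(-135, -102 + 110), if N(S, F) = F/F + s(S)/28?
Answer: -329327/14 ≈ -23523.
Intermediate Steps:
s(V) = 2*V (s(V) = 2*(1*V) = 2*V)
N(S, F) = 1 + S/14 (N(S, F) = F/F + (2*S)/28 = 1 + (2*S)*(1/28) = 1 + S/14)
-23532 - N(-135, -102 + 110) = -23532 - (1 + (1/14)*(-135)) = -23532 - (1 - 135/14) = -23532 - 1*(-121/14) = -23532 + 121/14 = -329327/14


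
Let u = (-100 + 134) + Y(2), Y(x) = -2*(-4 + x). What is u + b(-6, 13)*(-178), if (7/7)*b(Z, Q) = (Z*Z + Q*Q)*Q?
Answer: -474332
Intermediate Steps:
Y(x) = 8 - 2*x
u = 38 (u = (-100 + 134) + (8 - 2*2) = 34 + (8 - 4) = 34 + 4 = 38)
b(Z, Q) = Q*(Q² + Z²) (b(Z, Q) = (Z*Z + Q*Q)*Q = (Z² + Q²)*Q = (Q² + Z²)*Q = Q*(Q² + Z²))
u + b(-6, 13)*(-178) = 38 + (13*(13² + (-6)²))*(-178) = 38 + (13*(169 + 36))*(-178) = 38 + (13*205)*(-178) = 38 + 2665*(-178) = 38 - 474370 = -474332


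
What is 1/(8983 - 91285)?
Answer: -1/82302 ≈ -1.2150e-5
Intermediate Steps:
1/(8983 - 91285) = 1/(-82302) = -1/82302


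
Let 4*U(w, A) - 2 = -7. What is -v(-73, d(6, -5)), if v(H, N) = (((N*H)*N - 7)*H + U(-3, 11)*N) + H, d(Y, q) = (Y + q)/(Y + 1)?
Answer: -107129/196 ≈ -546.58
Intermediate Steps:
U(w, A) = -5/4 (U(w, A) = ½ + (¼)*(-7) = ½ - 7/4 = -5/4)
d(Y, q) = (Y + q)/(1 + Y)
v(H, N) = H - 5*N/4 + H*(-7 + H*N²) (v(H, N) = (((N*H)*N - 7)*H - 5*N/4) + H = (((H*N)*N - 7)*H - 5*N/4) + H = ((H*N² - 7)*H - 5*N/4) + H = ((-7 + H*N²)*H - 5*N/4) + H = (H*(-7 + H*N²) - 5*N/4) + H = (-5*N/4 + H*(-7 + H*N²)) + H = H - 5*N/4 + H*(-7 + H*N²))
-v(-73, d(6, -5)) = -(-6*(-73) - 5*(6 - 5)/(4*(1 + 6)) + (-73)²*((6 - 5)/(1 + 6))²) = -(438 - 5/(4*7) + 5329*(1/7)²) = -(438 - 5/28 + 5329*((⅐)*1)²) = -(438 - 5/4*⅐ + 5329*(⅐)²) = -(438 - 5/28 + 5329*(1/49)) = -(438 - 5/28 + 5329/49) = -1*107129/196 = -107129/196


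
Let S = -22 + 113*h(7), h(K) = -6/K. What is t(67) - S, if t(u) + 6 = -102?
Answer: 76/7 ≈ 10.857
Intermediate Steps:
t(u) = -108 (t(u) = -6 - 102 = -108)
S = -832/7 (S = -22 + 113*(-6/7) = -22 - 678/7 = -832/7 ≈ -118.86)
t(67) - S = -108 - 1*(-832/7) = -108 + 832/7 = 76/7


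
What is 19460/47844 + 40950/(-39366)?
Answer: -613760/968841 ≈ -0.63350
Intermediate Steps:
19460/47844 + 40950/(-39366) = 19460*(1/47844) + 40950*(-1/39366) = 4865/11961 - 2275/2187 = -613760/968841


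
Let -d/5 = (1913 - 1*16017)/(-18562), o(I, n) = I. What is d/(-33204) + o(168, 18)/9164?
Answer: 3255941567/176502262071 ≈ 0.018447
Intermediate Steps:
d = -35260/9281 (d = -5*(1913 - 1*16017)/(-18562) = -5*(1913 - 16017)*(-1)/18562 = -(-70520)*(-1)/18562 = -5*7052/9281 = -35260/9281 ≈ -3.7992)
d/(-33204) + o(168, 18)/9164 = -35260/9281/(-33204) + 168/9164 = -35260/9281*(-1/33204) + 168*(1/9164) = 8815/77041581 + 42/2291 = 3255941567/176502262071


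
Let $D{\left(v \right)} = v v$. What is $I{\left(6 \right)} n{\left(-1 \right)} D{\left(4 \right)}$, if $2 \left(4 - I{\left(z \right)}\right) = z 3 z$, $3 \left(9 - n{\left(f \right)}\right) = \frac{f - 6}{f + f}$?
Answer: $- \frac{18800}{3} \approx -6266.7$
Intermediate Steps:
$D{\left(v \right)} = v^{2}$
$n{\left(f \right)} = 9 - \frac{-6 + f}{6 f}$ ($n{\left(f \right)} = 9 - \frac{\left(f - 6\right) \frac{1}{f + f}}{3} = 9 - \frac{\left(-6 + f\right) \frac{1}{2 f}}{3} = 9 - \frac{\frac{1}{2} \frac{1}{f} \left(-6 + f\right)}{3} = 9 - \frac{-6 + f}{6 f}$)
$I{\left(z \right)} = 4 - \frac{3 z^{2}}{2}$ ($I{\left(z \right)} = 4 - \frac{z 3 z}{2} = 4 - \frac{3 z z}{2} = 4 - \frac{3 z^{2}}{2}$)
$I{\left(6 \right)} n{\left(-1 \right)} D{\left(4 \right)} = \left(4 - \frac{3 \cdot 6^{2}}{2}\right) \left(\frac{53}{6} + \frac{1}{-1}\right) 4^{2} = \left(4 - 54\right) \left(\frac{53}{6} - 1\right) 16 = \left(4 - 54\right) \frac{47}{6} \cdot 16 = \left(-50\right) \frac{47}{6} \cdot 16 = \left(- \frac{1175}{3}\right) 16 = - \frac{18800}{3}$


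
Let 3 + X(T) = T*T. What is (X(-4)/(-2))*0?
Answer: 0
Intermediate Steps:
X(T) = -3 + T**2 (X(T) = -3 + T*T = -3 + T**2)
(X(-4)/(-2))*0 = ((-3 + (-4)**2)/(-2))*0 = ((-3 + 16)*(-1/2))*0 = (13*(-1/2))*0 = -13/2*0 = 0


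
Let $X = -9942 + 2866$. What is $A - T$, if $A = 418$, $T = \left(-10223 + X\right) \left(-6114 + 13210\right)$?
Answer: $122754122$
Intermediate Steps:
$X = -7076$
$T = -122753704$ ($T = \left(-10223 - 7076\right) \left(-6114 + 13210\right) = \left(-17299\right) 7096 = -122753704$)
$A - T = 418 - -122753704 = 418 + 122753704 = 122754122$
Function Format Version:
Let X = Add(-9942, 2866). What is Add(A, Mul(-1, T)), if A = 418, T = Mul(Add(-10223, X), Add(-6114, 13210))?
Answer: 122754122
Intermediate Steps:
X = -7076
T = -122753704 (T = Mul(Add(-10223, -7076), Add(-6114, 13210)) = Mul(-17299, 7096) = -122753704)
Add(A, Mul(-1, T)) = Add(418, Mul(-1, -122753704)) = Add(418, 122753704) = 122754122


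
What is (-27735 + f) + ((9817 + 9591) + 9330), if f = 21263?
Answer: 22266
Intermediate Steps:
(-27735 + f) + ((9817 + 9591) + 9330) = (-27735 + 21263) + ((9817 + 9591) + 9330) = -6472 + (19408 + 9330) = -6472 + 28738 = 22266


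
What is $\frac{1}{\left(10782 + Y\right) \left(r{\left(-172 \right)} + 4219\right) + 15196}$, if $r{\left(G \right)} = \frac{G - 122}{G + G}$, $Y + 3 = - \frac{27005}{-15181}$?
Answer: $\frac{38399}{1747481500149} \approx 2.1974 \cdot 10^{-8}$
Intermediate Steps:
$Y = - \frac{18538}{15181}$ ($Y = -3 - \frac{27005}{-15181} = -3 - - \frac{27005}{15181} = -3 + \frac{27005}{15181} = - \frac{18538}{15181} \approx -1.2211$)
$r{\left(G \right)} = \frac{-122 + G}{2 G}$
$\frac{1}{\left(10782 + Y\right) \left(r{\left(-172 \right)} + 4219\right) + 15196} = \frac{1}{\left(10782 - \frac{18538}{15181}\right) \left(\frac{-122 - 172}{2 \left(-172\right)} + 4219\right) + 15196} = \frac{1}{\frac{163663004 \left(\frac{1}{2} \left(- \frac{1}{172}\right) \left(-294\right) + 4219\right)}{15181} + 15196} = \frac{1}{\frac{163663004 \left(\frac{147}{172} + 4219\right)}{15181} + 15196} = \frac{1}{\frac{163663004}{15181} \cdot \frac{725815}{172} + 15196} = \frac{1}{\frac{1746897988945}{38399} + 15196} = \frac{1}{\frac{1747481500149}{38399}} = \frac{38399}{1747481500149}$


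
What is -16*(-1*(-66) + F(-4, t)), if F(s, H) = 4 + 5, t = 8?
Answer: -1200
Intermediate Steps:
F(s, H) = 9
-16*(-1*(-66) + F(-4, t)) = -16*(-1*(-66) + 9) = -16*(66 + 9) = -16*75 = -1200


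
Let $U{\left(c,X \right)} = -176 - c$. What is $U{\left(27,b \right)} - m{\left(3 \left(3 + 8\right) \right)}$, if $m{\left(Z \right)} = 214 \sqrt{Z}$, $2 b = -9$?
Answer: $-203 - 214 \sqrt{33} \approx -1432.3$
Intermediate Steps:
$b = - \frac{9}{2}$ ($b = \frac{1}{2} \left(-9\right) = - \frac{9}{2} \approx -4.5$)
$U{\left(27,b \right)} - m{\left(3 \left(3 + 8\right) \right)} = \left(-176 - 27\right) - 214 \sqrt{3 \left(3 + 8\right)} = \left(-176 - 27\right) - 214 \sqrt{3 \cdot 11} = -203 - 214 \sqrt{33}$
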